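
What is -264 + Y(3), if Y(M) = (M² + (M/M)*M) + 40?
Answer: -212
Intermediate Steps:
Y(M) = 40 + M + M² (Y(M) = (M² + 1*M) + 40 = (M² + M) + 40 = (M + M²) + 40 = 40 + M + M²)
-264 + Y(3) = -264 + (40 + 3 + 3²) = -264 + (40 + 3 + 9) = -264 + 52 = -212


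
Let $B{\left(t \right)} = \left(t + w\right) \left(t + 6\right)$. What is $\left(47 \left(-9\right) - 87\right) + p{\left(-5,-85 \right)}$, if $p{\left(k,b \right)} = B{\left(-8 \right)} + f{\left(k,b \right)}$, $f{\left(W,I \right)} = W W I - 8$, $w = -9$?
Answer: $-2609$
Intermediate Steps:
$f{\left(W,I \right)} = -8 + I W^{2}$ ($f{\left(W,I \right)} = W^{2} I - 8 = I W^{2} - 8 = -8 + I W^{2}$)
$B{\left(t \right)} = \left(-9 + t\right) \left(6 + t\right)$ ($B{\left(t \right)} = \left(t - 9\right) \left(t + 6\right) = \left(-9 + t\right) \left(6 + t\right)$)
$p{\left(k,b \right)} = 26 + b k^{2}$ ($p{\left(k,b \right)} = \left(-54 + \left(-8\right)^{2} - -24\right) + \left(-8 + b k^{2}\right) = \left(-54 + 64 + 24\right) + \left(-8 + b k^{2}\right) = 34 + \left(-8 + b k^{2}\right) = 26 + b k^{2}$)
$\left(47 \left(-9\right) - 87\right) + p{\left(-5,-85 \right)} = \left(47 \left(-9\right) - 87\right) + \left(26 - 85 \left(-5\right)^{2}\right) = \left(-423 - 87\right) + \left(26 - 2125\right) = -510 + \left(26 - 2125\right) = -510 - 2099 = -2609$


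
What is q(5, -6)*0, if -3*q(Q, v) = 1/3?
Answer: 0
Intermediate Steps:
q(Q, v) = -⅑ (q(Q, v) = -⅓/3 = -⅓*⅓ = -⅑)
q(5, -6)*0 = -⅑*0 = 0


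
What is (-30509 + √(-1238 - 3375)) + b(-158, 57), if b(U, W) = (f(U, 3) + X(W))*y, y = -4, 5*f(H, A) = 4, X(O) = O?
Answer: -153701/5 + I*√4613 ≈ -30740.0 + 67.919*I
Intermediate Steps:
f(H, A) = ⅘ (f(H, A) = (⅕)*4 = ⅘)
b(U, W) = -16/5 - 4*W (b(U, W) = (⅘ + W)*(-4) = -16/5 - 4*W)
(-30509 + √(-1238 - 3375)) + b(-158, 57) = (-30509 + √(-1238 - 3375)) + (-16/5 - 4*57) = (-30509 + √(-4613)) + (-16/5 - 228) = (-30509 + I*√4613) - 1156/5 = -153701/5 + I*√4613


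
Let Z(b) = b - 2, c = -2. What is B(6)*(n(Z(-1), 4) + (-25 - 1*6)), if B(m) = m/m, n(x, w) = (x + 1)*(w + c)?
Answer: -35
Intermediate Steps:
Z(b) = -2 + b
n(x, w) = (1 + x)*(-2 + w) (n(x, w) = (x + 1)*(w - 2) = (1 + x)*(-2 + w))
B(m) = 1
B(6)*(n(Z(-1), 4) + (-25 - 1*6)) = 1*((-2 + 4 - 2*(-2 - 1) + 4*(-2 - 1)) + (-25 - 1*6)) = 1*((-2 + 4 - 2*(-3) + 4*(-3)) + (-25 - 6)) = 1*((-2 + 4 + 6 - 12) - 31) = 1*(-4 - 31) = 1*(-35) = -35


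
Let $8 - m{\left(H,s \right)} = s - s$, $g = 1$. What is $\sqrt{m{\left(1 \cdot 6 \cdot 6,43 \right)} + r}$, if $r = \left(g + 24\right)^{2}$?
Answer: $\sqrt{633} \approx 25.159$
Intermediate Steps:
$m{\left(H,s \right)} = 8$ ($m{\left(H,s \right)} = 8 - \left(s - s\right) = 8 - 0 = 8 + 0 = 8$)
$r = 625$ ($r = \left(1 + 24\right)^{2} = 25^{2} = 625$)
$\sqrt{m{\left(1 \cdot 6 \cdot 6,43 \right)} + r} = \sqrt{8 + 625} = \sqrt{633}$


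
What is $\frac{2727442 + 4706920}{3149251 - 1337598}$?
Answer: $\frac{7434362}{1811653} \approx 4.1036$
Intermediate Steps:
$\frac{2727442 + 4706920}{3149251 - 1337598} = \frac{7434362}{1811653}$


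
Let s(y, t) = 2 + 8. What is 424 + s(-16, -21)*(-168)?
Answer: -1256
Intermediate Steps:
s(y, t) = 10
424 + s(-16, -21)*(-168) = 424 + 10*(-168) = 424 - 1680 = -1256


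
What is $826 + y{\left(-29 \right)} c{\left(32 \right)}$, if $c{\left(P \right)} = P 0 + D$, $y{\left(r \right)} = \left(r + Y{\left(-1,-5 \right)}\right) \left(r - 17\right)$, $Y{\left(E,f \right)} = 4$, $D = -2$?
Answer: $-1474$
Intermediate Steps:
$y{\left(r \right)} = \left(-17 + r\right) \left(4 + r\right)$ ($y{\left(r \right)} = \left(r + 4\right) \left(r - 17\right) = \left(4 + r\right) \left(-17 + r\right) = \left(-17 + r\right) \left(4 + r\right)$)
$c{\left(P \right)} = -2$ ($c{\left(P \right)} = P 0 - 2 = 0 - 2 = -2$)
$826 + y{\left(-29 \right)} c{\left(32 \right)} = 826 + \left(-68 + \left(-29\right)^{2} - -377\right) \left(-2\right) = 826 + \left(-68 + 841 + 377\right) \left(-2\right) = 826 + 1150 \left(-2\right) = 826 - 2300 = -1474$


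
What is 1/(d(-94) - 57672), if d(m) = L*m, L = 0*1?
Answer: -1/57672 ≈ -1.7339e-5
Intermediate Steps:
L = 0
d(m) = 0 (d(m) = 0*m = 0)
1/(d(-94) - 57672) = 1/(0 - 57672) = 1/(-57672) = -1/57672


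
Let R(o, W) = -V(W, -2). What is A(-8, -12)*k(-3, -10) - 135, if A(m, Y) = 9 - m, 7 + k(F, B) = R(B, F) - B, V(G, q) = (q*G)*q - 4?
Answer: 188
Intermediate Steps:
V(G, q) = -4 + G*q**2 (V(G, q) = (G*q)*q - 4 = G*q**2 - 4 = -4 + G*q**2)
R(o, W) = 4 - 4*W (R(o, W) = -(-4 + W*(-2)**2) = -(-4 + W*4) = -(-4 + 4*W) = 4 - 4*W)
k(F, B) = -3 - B - 4*F (k(F, B) = -7 + ((4 - 4*F) - B) = -7 + (4 - B - 4*F) = -3 - B - 4*F)
A(-8, -12)*k(-3, -10) - 135 = (9 - 1*(-8))*(-3 - 1*(-10) - 4*(-3)) - 135 = (9 + 8)*(-3 + 10 + 12) - 135 = 17*19 - 135 = 323 - 135 = 188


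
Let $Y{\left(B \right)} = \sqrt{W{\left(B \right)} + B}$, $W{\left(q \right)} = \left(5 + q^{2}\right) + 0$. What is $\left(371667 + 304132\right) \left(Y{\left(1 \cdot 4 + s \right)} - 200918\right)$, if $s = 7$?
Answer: $-135780183482 + 675799 \sqrt{137} \approx -1.3577 \cdot 10^{11}$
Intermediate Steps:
$W{\left(q \right)} = 5 + q^{2}$
$Y{\left(B \right)} = \sqrt{5 + B + B^{2}}$ ($Y{\left(B \right)} = \sqrt{\left(5 + B^{2}\right) + B} = \sqrt{5 + B + B^{2}}$)
$\left(371667 + 304132\right) \left(Y{\left(1 \cdot 4 + s \right)} - 200918\right) = \left(371667 + 304132\right) \left(\sqrt{5 + \left(1 \cdot 4 + 7\right) + \left(1 \cdot 4 + 7\right)^{2}} - 200918\right) = 675799 \left(\sqrt{5 + \left(4 + 7\right) + \left(4 + 7\right)^{2}} - 200918\right) = 675799 \left(\sqrt{5 + 11 + 11^{2}} - 200918\right) = 675799 \left(\sqrt{5 + 11 + 121} - 200918\right) = 675799 \left(\sqrt{137} - 200918\right) = 675799 \left(-200918 + \sqrt{137}\right) = -135780183482 + 675799 \sqrt{137}$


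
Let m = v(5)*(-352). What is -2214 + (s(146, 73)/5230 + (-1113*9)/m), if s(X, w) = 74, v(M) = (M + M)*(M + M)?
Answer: -40753355029/18409600 ≈ -2213.7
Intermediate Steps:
v(M) = 4*M**2 (v(M) = (2*M)*(2*M) = 4*M**2)
m = -35200 (m = (4*5**2)*(-352) = (4*25)*(-352) = 100*(-352) = -35200)
-2214 + (s(146, 73)/5230 + (-1113*9)/m) = -2214 + (74/5230 - 1113*9/(-35200)) = -2214 + (74*(1/5230) - 10017*(-1/35200)) = -2214 + (37/2615 + 10017/35200) = -2214 + 5499371/18409600 = -40753355029/18409600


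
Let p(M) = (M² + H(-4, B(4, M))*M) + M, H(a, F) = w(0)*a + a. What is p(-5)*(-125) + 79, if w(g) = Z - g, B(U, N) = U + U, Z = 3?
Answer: -12421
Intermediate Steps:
B(U, N) = 2*U
w(g) = 3 - g
H(a, F) = 4*a (H(a, F) = (3 - 1*0)*a + a = (3 + 0)*a + a = 3*a + a = 4*a)
p(M) = M² - 15*M (p(M) = (M² + (4*(-4))*M) + M = (M² - 16*M) + M = M² - 15*M)
p(-5)*(-125) + 79 = -5*(-15 - 5)*(-125) + 79 = -5*(-20)*(-125) + 79 = 100*(-125) + 79 = -12500 + 79 = -12421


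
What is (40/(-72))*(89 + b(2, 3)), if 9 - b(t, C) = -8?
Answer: -530/9 ≈ -58.889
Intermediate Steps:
b(t, C) = 17 (b(t, C) = 9 - 1*(-8) = 9 + 8 = 17)
(40/(-72))*(89 + b(2, 3)) = (40/(-72))*(89 + 17) = (40*(-1/72))*106 = -5/9*106 = -530/9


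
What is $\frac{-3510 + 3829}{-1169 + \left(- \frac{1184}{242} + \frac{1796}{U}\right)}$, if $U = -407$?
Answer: $- \frac{1428163}{5275273} \approx -0.27073$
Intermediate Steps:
$\frac{-3510 + 3829}{-1169 + \left(- \frac{1184}{242} + \frac{1796}{U}\right)} = \frac{-3510 + 3829}{-1169 + \left(- \frac{1184}{242} + \frac{1796}{-407}\right)} = \frac{319}{-1169 + \left(\left(-1184\right) \frac{1}{242} + 1796 \left(- \frac{1}{407}\right)\right)} = \frac{319}{-1169 - \frac{41660}{4477}} = \frac{319}{- \frac{5275273}{4477}} = 319 \left(- \frac{4477}{5275273}\right) = - \frac{1428163}{5275273}$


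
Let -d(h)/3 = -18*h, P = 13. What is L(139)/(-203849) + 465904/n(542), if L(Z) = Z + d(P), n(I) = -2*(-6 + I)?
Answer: -5935935378/13657883 ≈ -434.62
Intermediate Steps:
d(h) = 54*h (d(h) = -(-54)*h = 54*h)
n(I) = 12 - 2*I
L(Z) = 702 + Z (L(Z) = Z + 54*13 = Z + 702 = 702 + Z)
L(139)/(-203849) + 465904/n(542) = (702 + 139)/(-203849) + 465904/(12 - 2*542) = 841*(-1/203849) + 465904/(12 - 1084) = -841/203849 + 465904/(-1072) = -841/203849 + 465904*(-1/1072) = -841/203849 - 29119/67 = -5935935378/13657883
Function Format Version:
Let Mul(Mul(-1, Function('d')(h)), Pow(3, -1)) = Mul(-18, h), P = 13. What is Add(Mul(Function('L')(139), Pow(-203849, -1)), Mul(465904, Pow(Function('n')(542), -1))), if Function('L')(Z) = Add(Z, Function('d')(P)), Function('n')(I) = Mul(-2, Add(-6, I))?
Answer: Rational(-5935935378, 13657883) ≈ -434.62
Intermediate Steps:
Function('d')(h) = Mul(54, h) (Function('d')(h) = Mul(-3, Mul(-18, h)) = Mul(54, h))
Function('n')(I) = Add(12, Mul(-2, I))
Function('L')(Z) = Add(702, Z) (Function('L')(Z) = Add(Z, Mul(54, 13)) = Add(Z, 702) = Add(702, Z))
Add(Mul(Function('L')(139), Pow(-203849, -1)), Mul(465904, Pow(Function('n')(542), -1))) = Add(Mul(Add(702, 139), Pow(-203849, -1)), Mul(465904, Pow(Add(12, Mul(-2, 542)), -1))) = Add(Mul(841, Rational(-1, 203849)), Mul(465904, Pow(Add(12, -1084), -1))) = Add(Rational(-841, 203849), Mul(465904, Pow(-1072, -1))) = Add(Rational(-841, 203849), Mul(465904, Rational(-1, 1072))) = Add(Rational(-841, 203849), Rational(-29119, 67)) = Rational(-5935935378, 13657883)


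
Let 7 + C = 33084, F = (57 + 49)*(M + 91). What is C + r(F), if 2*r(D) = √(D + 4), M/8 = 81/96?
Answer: 33077 + √41462/4 ≈ 33128.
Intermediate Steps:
M = 27/4 (M = 8*(81/96) = 8*(81*(1/96)) = 8*(27/32) = 27/4 ≈ 6.7500)
F = 20723/2 (F = (57 + 49)*(27/4 + 91) = 106*(391/4) = 20723/2 ≈ 10362.)
r(D) = √(4 + D)/2 (r(D) = √(D + 4)/2 = √(4 + D)/2)
C = 33077 (C = -7 + 33084 = 33077)
C + r(F) = 33077 + √(4 + 20723/2)/2 = 33077 + √(20731/2)/2 = 33077 + (√41462/2)/2 = 33077 + √41462/4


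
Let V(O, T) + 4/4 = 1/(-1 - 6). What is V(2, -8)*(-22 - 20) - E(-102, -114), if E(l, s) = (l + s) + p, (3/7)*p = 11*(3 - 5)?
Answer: 946/3 ≈ 315.33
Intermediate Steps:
V(O, T) = -8/7 (V(O, T) = -1 + 1/(-1 - 6) = -1 + 1/(-7) = -1 - 1/7 = -8/7)
p = -154/3 (p = 7*(11*(3 - 5))/3 = 7*(11*(-2))/3 = (7/3)*(-22) = -154/3 ≈ -51.333)
E(l, s) = -154/3 + l + s (E(l, s) = (l + s) - 154/3 = -154/3 + l + s)
V(2, -8)*(-22 - 20) - E(-102, -114) = -8*(-22 - 20)/7 - (-154/3 - 102 - 114) = -8/7*(-42) - 1*(-802/3) = 48 + 802/3 = 946/3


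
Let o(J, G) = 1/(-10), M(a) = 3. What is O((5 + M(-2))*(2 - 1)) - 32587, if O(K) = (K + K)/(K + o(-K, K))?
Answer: -2574213/79 ≈ -32585.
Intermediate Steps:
o(J, G) = -⅒
O(K) = 2*K/(-⅒ + K) (O(K) = (K + K)/(K - ⅒) = (2*K)/(-⅒ + K) = 2*K/(-⅒ + K))
O((5 + M(-2))*(2 - 1)) - 32587 = 20*((5 + 3)*(2 - 1))/(-1 + 10*((5 + 3)*(2 - 1))) - 32587 = 20*(8*1)/(-1 + 10*(8*1)) - 32587 = 20*8/(-1 + 10*8) - 32587 = 20*8/(-1 + 80) - 32587 = 20*8/79 - 32587 = 20*8*(1/79) - 32587 = 160/79 - 32587 = -2574213/79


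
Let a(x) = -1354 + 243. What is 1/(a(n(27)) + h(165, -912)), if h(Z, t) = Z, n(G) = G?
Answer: -1/946 ≈ -0.0010571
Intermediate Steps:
a(x) = -1111
1/(a(n(27)) + h(165, -912)) = 1/(-1111 + 165) = 1/(-946) = -1/946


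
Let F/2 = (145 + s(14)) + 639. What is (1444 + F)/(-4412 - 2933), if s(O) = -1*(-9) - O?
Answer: -3002/7345 ≈ -0.40871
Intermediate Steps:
s(O) = 9 - O
F = 1558 (F = 2*((145 + (9 - 1*14)) + 639) = 2*((145 + (9 - 14)) + 639) = 2*((145 - 5) + 639) = 2*(140 + 639) = 2*779 = 1558)
(1444 + F)/(-4412 - 2933) = (1444 + 1558)/(-4412 - 2933) = 3002/(-7345) = 3002*(-1/7345) = -3002/7345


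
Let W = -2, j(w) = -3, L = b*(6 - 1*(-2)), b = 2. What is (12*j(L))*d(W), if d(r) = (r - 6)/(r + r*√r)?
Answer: 144*I/(√2 - I) ≈ -48.0 + 67.882*I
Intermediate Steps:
L = 16 (L = 2*(6 - 1*(-2)) = 2*(6 + 2) = 2*8 = 16)
d(r) = (-6 + r)/(r + r^(3/2))
(12*j(L))*d(W) = (12*(-3))*((-6 - 2)/(-2 + (-2)^(3/2))) = -36*(-8)/(-2 - 2*I*√2) = -(-288)/(-2 - 2*I*√2) = 288/(-2 - 2*I*√2)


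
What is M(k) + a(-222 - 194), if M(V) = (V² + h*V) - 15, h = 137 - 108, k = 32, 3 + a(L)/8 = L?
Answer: -1415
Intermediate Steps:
a(L) = -24 + 8*L
h = 29
M(V) = -15 + V² + 29*V (M(V) = (V² + 29*V) - 15 = -15 + V² + 29*V)
M(k) + a(-222 - 194) = (-15 + 32² + 29*32) + (-24 + 8*(-222 - 194)) = (-15 + 1024 + 928) + (-24 + 8*(-416)) = 1937 + (-24 - 3328) = 1937 - 3352 = -1415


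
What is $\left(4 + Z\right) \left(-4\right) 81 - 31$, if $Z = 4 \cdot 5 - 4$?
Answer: $-6511$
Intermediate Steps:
$Z = 16$ ($Z = 20 - 4 = 16$)
$\left(4 + Z\right) \left(-4\right) 81 - 31 = \left(4 + 16\right) \left(-4\right) 81 - 31 = 20 \left(-4\right) 81 - 31 = \left(-80\right) 81 - 31 = -6480 - 31 = -6511$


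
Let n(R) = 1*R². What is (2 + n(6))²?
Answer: 1444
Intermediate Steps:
n(R) = R²
(2 + n(6))² = (2 + 6²)² = (2 + 36)² = 38² = 1444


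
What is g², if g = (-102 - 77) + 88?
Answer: 8281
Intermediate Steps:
g = -91 (g = -179 + 88 = -91)
g² = (-91)² = 8281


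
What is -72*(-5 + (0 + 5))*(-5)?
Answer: 0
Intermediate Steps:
-72*(-5 + (0 + 5))*(-5) = -72*(-5 + 5)*(-5) = -0*(-5) = -72*0 = 0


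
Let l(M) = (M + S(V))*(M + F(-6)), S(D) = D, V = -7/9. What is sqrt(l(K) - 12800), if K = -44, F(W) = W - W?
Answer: 118*I*sqrt(7)/3 ≈ 104.07*I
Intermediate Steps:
F(W) = 0
V = -7/9 (V = -7*1/9 = -7/9 ≈ -0.77778)
l(M) = M*(-7/9 + M) (l(M) = (M - 7/9)*(M + 0) = (-7/9 + M)*M = M*(-7/9 + M))
sqrt(l(K) - 12800) = sqrt((1/9)*(-44)*(-7 + 9*(-44)) - 12800) = sqrt((1/9)*(-44)*(-7 - 396) - 12800) = sqrt((1/9)*(-44)*(-403) - 12800) = sqrt(17732/9 - 12800) = sqrt(-97468/9) = 118*I*sqrt(7)/3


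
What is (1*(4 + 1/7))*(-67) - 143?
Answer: -2944/7 ≈ -420.57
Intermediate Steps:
(1*(4 + 1/7))*(-67) - 143 = (1*(4 + ⅐))*(-67) - 143 = (1*(29/7))*(-67) - 143 = (29/7)*(-67) - 143 = -1943/7 - 143 = -2944/7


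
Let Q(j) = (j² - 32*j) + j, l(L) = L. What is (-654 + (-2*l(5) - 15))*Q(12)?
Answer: 154812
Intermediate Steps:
Q(j) = j² - 31*j
(-654 + (-2*l(5) - 15))*Q(12) = (-654 + (-2*5 - 15))*(12*(-31 + 12)) = (-654 + (-10 - 15))*(12*(-19)) = (-654 - 25)*(-228) = -679*(-228) = 154812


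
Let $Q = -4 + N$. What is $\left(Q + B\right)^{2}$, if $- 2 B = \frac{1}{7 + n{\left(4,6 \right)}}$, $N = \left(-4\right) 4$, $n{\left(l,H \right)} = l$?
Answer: $\frac{194481}{484} \approx 401.82$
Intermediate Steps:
$N = -16$
$Q = -20$ ($Q = -4 - 16 = -20$)
$B = - \frac{1}{22}$ ($B = - \frac{1}{2 \left(7 + 4\right)} = - \frac{1}{2 \cdot 11} = \left(- \frac{1}{2}\right) \frac{1}{11} = - \frac{1}{22} \approx -0.045455$)
$\left(Q + B\right)^{2} = \left(-20 - \frac{1}{22}\right)^{2} = \left(- \frac{441}{22}\right)^{2} = \frac{194481}{484}$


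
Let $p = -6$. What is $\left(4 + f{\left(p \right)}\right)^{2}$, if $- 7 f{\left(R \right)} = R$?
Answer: $\frac{1156}{49} \approx 23.592$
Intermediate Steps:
$f{\left(R \right)} = - \frac{R}{7}$
$\left(4 + f{\left(p \right)}\right)^{2} = \left(4 - - \frac{6}{7}\right)^{2} = \left(4 + \frac{6}{7}\right)^{2} = \left(\frac{34}{7}\right)^{2} = \frac{1156}{49}$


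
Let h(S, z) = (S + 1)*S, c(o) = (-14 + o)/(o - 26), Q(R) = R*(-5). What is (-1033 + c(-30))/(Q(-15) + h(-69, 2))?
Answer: -4817/22246 ≈ -0.21653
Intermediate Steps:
Q(R) = -5*R
c(o) = (-14 + o)/(-26 + o)
h(S, z) = S*(1 + S) (h(S, z) = (1 + S)*S = S*(1 + S))
(-1033 + c(-30))/(Q(-15) + h(-69, 2)) = (-1033 + (-14 - 30)/(-26 - 30))/(-5*(-15) - 69*(1 - 69)) = (-1033 - 44/(-56))/(75 - 69*(-68)) = (-1033 - 1/56*(-44))/(75 + 4692) = (-1033 + 11/14)/4767 = -14451/14*1/4767 = -4817/22246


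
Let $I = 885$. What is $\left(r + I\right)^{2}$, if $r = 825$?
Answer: $2924100$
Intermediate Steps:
$\left(r + I\right)^{2} = \left(825 + 885\right)^{2} = 1710^{2} = 2924100$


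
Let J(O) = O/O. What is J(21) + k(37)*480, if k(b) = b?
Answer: 17761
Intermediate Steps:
J(O) = 1
J(21) + k(37)*480 = 1 + 37*480 = 1 + 17760 = 17761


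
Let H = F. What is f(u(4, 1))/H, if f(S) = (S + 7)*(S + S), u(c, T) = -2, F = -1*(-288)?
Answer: -5/72 ≈ -0.069444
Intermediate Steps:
F = 288
H = 288
f(S) = 2*S*(7 + S) (f(S) = (7 + S)*(2*S) = 2*S*(7 + S))
f(u(4, 1))/H = (2*(-2)*(7 - 2))/288 = (2*(-2)*5)*(1/288) = -20*1/288 = -5/72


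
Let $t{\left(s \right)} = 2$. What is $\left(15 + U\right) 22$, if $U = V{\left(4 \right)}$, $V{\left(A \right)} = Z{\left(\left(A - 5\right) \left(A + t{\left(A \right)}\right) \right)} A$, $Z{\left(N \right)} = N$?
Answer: $-198$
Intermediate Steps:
$V{\left(A \right)} = A \left(-5 + A\right) \left(2 + A\right)$ ($V{\left(A \right)} = \left(A - 5\right) \left(A + 2\right) A = \left(-5 + A\right) \left(2 + A\right) A = A \left(-5 + A\right) \left(2 + A\right)$)
$U = -24$ ($U = 4 \left(-10 + 4^{2} - 12\right) = 4 \left(-10 + 16 - 12\right) = 4 \left(-6\right) = -24$)
$\left(15 + U\right) 22 = \left(15 - 24\right) 22 = \left(-9\right) 22 = -198$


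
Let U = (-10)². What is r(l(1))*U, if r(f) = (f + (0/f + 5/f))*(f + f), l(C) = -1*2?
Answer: 1800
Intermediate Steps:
l(C) = -2
U = 100
r(f) = 2*f*(f + 5/f) (r(f) = (f + (0 + 5/f))*(2*f) = (f + 5/f)*(2*f) = 2*f*(f + 5/f))
r(l(1))*U = (10 + 2*(-2)²)*100 = (10 + 2*4)*100 = (10 + 8)*100 = 18*100 = 1800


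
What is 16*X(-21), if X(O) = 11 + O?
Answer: -160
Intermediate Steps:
16*X(-21) = 16*(11 - 21) = 16*(-10) = -160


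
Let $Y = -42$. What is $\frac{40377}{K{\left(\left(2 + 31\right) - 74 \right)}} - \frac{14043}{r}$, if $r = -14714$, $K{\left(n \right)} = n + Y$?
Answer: $- \frac{592941609}{1221262} \approx -485.52$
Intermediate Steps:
$K{\left(n \right)} = -42 + n$ ($K{\left(n \right)} = n - 42 = -42 + n$)
$\frac{40377}{K{\left(\left(2 + 31\right) - 74 \right)}} - \frac{14043}{r} = \frac{40377}{-42 + \left(\left(2 + 31\right) - 74\right)} - \frac{14043}{-14714} = \frac{40377}{-42 + \left(33 - 74\right)} - - \frac{14043}{14714} = \frac{40377}{-42 - 41} + \frac{14043}{14714} = \frac{40377}{-83} + \frac{14043}{14714} = 40377 \left(- \frac{1}{83}\right) + \frac{14043}{14714} = - \frac{40377}{83} + \frac{14043}{14714} = - \frac{592941609}{1221262}$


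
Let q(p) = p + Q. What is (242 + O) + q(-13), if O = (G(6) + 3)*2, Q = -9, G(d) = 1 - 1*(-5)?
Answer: 238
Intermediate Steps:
G(d) = 6 (G(d) = 1 + 5 = 6)
O = 18 (O = (6 + 3)*2 = 9*2 = 18)
q(p) = -9 + p (q(p) = p - 9 = -9 + p)
(242 + O) + q(-13) = (242 + 18) + (-9 - 13) = 260 - 22 = 238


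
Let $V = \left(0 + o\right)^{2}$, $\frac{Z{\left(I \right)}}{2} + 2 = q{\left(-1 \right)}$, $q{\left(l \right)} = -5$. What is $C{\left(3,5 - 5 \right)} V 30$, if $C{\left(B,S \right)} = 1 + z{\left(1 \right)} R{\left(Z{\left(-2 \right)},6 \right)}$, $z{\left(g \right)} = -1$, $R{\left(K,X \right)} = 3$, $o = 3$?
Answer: $-540$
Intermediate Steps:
$Z{\left(I \right)} = -14$ ($Z{\left(I \right)} = -4 + 2 \left(-5\right) = -4 - 10 = -14$)
$C{\left(B,S \right)} = -2$ ($C{\left(B,S \right)} = 1 - 3 = -2$)
$V = 9$ ($V = \left(0 + 3\right)^{2} = 3^{2} = 9$)
$C{\left(3,5 - 5 \right)} V 30 = \left(-2\right) 9 \cdot 30 = \left(-18\right) 30 = -540$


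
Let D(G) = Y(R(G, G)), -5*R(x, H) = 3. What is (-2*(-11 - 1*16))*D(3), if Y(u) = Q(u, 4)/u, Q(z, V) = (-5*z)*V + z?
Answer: -1026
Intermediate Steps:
R(x, H) = -⅗ (R(x, H) = -⅕*3 = -⅗)
Q(z, V) = z - 5*V*z (Q(z, V) = -5*V*z + z = z - 5*V*z)
Y(u) = -19 (Y(u) = (u*(1 - 5*4))/u = (u*(1 - 20))/u = (u*(-19))/u = (-19*u)/u = -19)
D(G) = -19
(-2*(-11 - 1*16))*D(3) = -2*(-11 - 1*16)*(-19) = -2*(-11 - 16)*(-19) = -2*(-27)*(-19) = 54*(-19) = -1026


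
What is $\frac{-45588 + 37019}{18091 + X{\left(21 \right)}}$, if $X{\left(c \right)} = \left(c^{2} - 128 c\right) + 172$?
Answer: $- \frac{779}{1456} \approx -0.53503$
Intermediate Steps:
$X{\left(c \right)} = 172 + c^{2} - 128 c$
$\frac{-45588 + 37019}{18091 + X{\left(21 \right)}} = \frac{-45588 + 37019}{18091 + \left(172 + 21^{2} - 2688\right)} = - \frac{8569}{18091 + \left(172 + 441 - 2688\right)} = - \frac{8569}{18091 - 2075} = - \frac{8569}{16016} = \left(-8569\right) \frac{1}{16016} = - \frac{779}{1456}$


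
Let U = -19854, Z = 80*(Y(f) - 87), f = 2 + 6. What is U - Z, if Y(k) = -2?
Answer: -12734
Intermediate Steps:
f = 8
Z = -7120 (Z = 80*(-2 - 87) = 80*(-89) = -7120)
U - Z = -19854 - 1*(-7120) = -19854 + 7120 = -12734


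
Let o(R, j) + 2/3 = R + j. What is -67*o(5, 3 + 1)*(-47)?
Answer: 78725/3 ≈ 26242.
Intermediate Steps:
o(R, j) = -⅔ + R + j (o(R, j) = -⅔ + (R + j) = -⅔ + R + j)
-67*o(5, 3 + 1)*(-47) = -67*(-⅔ + 5 + (3 + 1))*(-47) = -67*(-⅔ + 5 + 4)*(-47) = -67*25/3*(-47) = -1675/3*(-47) = 78725/3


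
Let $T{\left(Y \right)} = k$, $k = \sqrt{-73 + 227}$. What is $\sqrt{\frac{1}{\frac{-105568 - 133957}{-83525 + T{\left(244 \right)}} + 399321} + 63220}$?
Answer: $\frac{\sqrt{27411928920538825 - 328185957073 \sqrt{154}}}{13 \sqrt{2565655850 - 30717 \sqrt{154}}} \approx 251.44$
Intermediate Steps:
$k = \sqrt{154} \approx 12.41$
$T{\left(Y \right)} = \sqrt{154}$
$\sqrt{\frac{1}{\frac{-105568 - 133957}{-83525 + T{\left(244 \right)}} + 399321} + 63220} = \sqrt{\frac{1}{\frac{-105568 - 133957}{-83525 + \sqrt{154}} + 399321} + 63220} = \sqrt{\frac{1}{- \frac{239525}{-83525 + \sqrt{154}} + 399321} + 63220} = \sqrt{\frac{1}{399321 - \frac{239525}{-83525 + \sqrt{154}}} + 63220} = \sqrt{63220 + \frac{1}{399321 - \frac{239525}{-83525 + \sqrt{154}}}}$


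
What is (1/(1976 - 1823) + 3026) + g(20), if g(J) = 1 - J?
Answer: 460072/153 ≈ 3007.0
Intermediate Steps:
(1/(1976 - 1823) + 3026) + g(20) = (1/(1976 - 1823) + 3026) + (1 - 1*20) = (1/153 + 3026) + (1 - 20) = (1/153 + 3026) - 19 = 462979/153 - 19 = 460072/153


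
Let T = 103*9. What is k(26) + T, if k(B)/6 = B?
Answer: 1083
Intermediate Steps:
k(B) = 6*B
T = 927
k(26) + T = 6*26 + 927 = 156 + 927 = 1083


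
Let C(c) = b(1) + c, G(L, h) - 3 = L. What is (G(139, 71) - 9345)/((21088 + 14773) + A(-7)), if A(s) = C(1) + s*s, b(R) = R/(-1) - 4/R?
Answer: -9203/35906 ≈ -0.25631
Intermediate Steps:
G(L, h) = 3 + L
b(R) = -R - 4/R (b(R) = R*(-1) - 4/R = -R - 4/R)
C(c) = -5 + c (C(c) = (-1*1 - 4/1) + c = (-1 - 4*1) + c = (-1 - 4) + c = -5 + c)
A(s) = -4 + s² (A(s) = (-5 + 1) + s*s = -4 + s²)
(G(139, 71) - 9345)/((21088 + 14773) + A(-7)) = ((3 + 139) - 9345)/((21088 + 14773) + (-4 + (-7)²)) = (142 - 9345)/(35861 + (-4 + 49)) = -9203/(35861 + 45) = -9203/35906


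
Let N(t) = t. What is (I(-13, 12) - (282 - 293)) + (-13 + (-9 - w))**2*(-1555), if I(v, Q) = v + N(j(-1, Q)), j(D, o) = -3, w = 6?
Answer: -1219125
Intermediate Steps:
I(v, Q) = -3 + v (I(v, Q) = v - 3 = -3 + v)
(I(-13, 12) - (282 - 293)) + (-13 + (-9 - w))**2*(-1555) = ((-3 - 13) - (282 - 293)) + (-13 + (-9 - 1*6))**2*(-1555) = (-16 - 1*(-11)) + (-13 + (-9 - 6))**2*(-1555) = (-16 + 11) + (-13 - 15)**2*(-1555) = -5 + (-28)**2*(-1555) = -5 + 784*(-1555) = -5 - 1219120 = -1219125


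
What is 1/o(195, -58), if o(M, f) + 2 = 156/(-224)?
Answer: -56/151 ≈ -0.37086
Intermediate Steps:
o(M, f) = -151/56 (o(M, f) = -2 + 156/(-224) = -2 + 156*(-1/224) = -2 - 39/56 = -151/56)
1/o(195, -58) = 1/(-151/56) = -56/151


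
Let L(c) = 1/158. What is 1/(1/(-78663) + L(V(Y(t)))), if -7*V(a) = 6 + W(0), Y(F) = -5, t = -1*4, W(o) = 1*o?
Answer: 12428754/78505 ≈ 158.32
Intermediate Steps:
W(o) = o
t = -4
V(a) = -6/7 (V(a) = -(6 + 0)/7 = -⅐*6 = -6/7)
L(c) = 1/158
1/(1/(-78663) + L(V(Y(t)))) = 1/(1/(-78663) + 1/158) = 1/(-1/78663 + 1/158) = 1/(78505/12428754) = 12428754/78505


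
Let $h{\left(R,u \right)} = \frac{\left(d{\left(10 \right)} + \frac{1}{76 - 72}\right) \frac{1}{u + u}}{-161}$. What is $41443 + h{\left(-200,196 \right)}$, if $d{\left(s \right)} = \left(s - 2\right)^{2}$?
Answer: $\frac{10462202207}{252448} \approx 41443.0$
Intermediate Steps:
$d{\left(s \right)} = \left(-2 + s\right)^{2}$
$h{\left(R,u \right)} = - \frac{257}{1288 u}$ ($h{\left(R,u \right)} = \frac{\left(\left(-2 + 10\right)^{2} + \frac{1}{76 - 72}\right) \frac{1}{u + u}}{-161} = \frac{8^{2} + \frac{1}{4}}{2 u} \left(- \frac{1}{161}\right) = \left(64 + \frac{1}{4}\right) \frac{1}{2 u} \left(- \frac{1}{161}\right) = \frac{257 \frac{1}{2 u}}{4} \left(- \frac{1}{161}\right) = \frac{257}{8 u} \left(- \frac{1}{161}\right) = - \frac{257}{1288 u}$)
$41443 + h{\left(-200,196 \right)} = 41443 - \frac{257}{1288 \cdot 196} = 41443 - \frac{257}{252448} = \frac{10462202207}{252448}$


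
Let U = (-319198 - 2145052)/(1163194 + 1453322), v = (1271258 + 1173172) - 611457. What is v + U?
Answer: 2398000358909/1308258 ≈ 1.8330e+6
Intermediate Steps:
v = 1832973 (v = 2444430 - 611457 = 1832973)
U = -1232125/1308258 (U = -2464250/2616516 = -2464250*1/2616516 = -1232125/1308258 ≈ -0.94181)
v + U = 1832973 - 1232125/1308258 = 2398000358909/1308258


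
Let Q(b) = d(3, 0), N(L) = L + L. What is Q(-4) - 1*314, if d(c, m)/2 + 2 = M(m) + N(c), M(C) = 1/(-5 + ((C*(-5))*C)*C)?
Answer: -1532/5 ≈ -306.40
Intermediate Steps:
N(L) = 2*L
M(C) = 1/(-5 - 5*C³) (M(C) = 1/(-5 + ((-5*C)*C)*C) = 1/(-5 + (-5*C²)*C) = 1/(-5 - 5*C³))
d(c, m) = -4 - 2/(5 + 5*m³) + 4*c (d(c, m) = -4 + 2*(-1/(5 + 5*m³) + 2*c) = -4 + (-2/(5 + 5*m³) + 4*c) = -4 - 2/(5 + 5*m³) + 4*c)
Q(b) = 38/5 (Q(b) = 2*(-1 + 10*(1 + 0³)*(-1 + 3))/(5*(1 + 0³)) = 2*(-1 + 10*(1 + 0)*2)/(5*(1 + 0)) = (⅖)*(-1 + 10*1*2)/1 = (⅖)*1*(-1 + 20) = (⅖)*1*19 = 38/5)
Q(-4) - 1*314 = 38/5 - 1*314 = 38/5 - 314 = -1532/5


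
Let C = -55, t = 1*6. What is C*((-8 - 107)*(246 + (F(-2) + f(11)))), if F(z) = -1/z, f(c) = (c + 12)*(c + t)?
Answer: 8064375/2 ≈ 4.0322e+6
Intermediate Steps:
t = 6
f(c) = (6 + c)*(12 + c) (f(c) = (c + 12)*(c + 6) = (12 + c)*(6 + c) = (6 + c)*(12 + c))
C*((-8 - 107)*(246 + (F(-2) + f(11)))) = -55*(-8 - 107)*(246 + (-1/(-2) + (72 + 11² + 18*11))) = -(-6325)*(246 + (-1*(-½) + (72 + 121 + 198))) = -(-6325)*(246 + (½ + 391)) = -(-6325)*(246 + 783/2) = -(-6325)*1275/2 = -55*(-146625/2) = 8064375/2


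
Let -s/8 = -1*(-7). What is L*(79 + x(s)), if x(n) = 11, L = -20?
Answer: -1800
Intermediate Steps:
s = -56 (s = -(-8)*(-7) = -8*7 = -56)
L*(79 + x(s)) = -20*(79 + 11) = -20*90 = -1800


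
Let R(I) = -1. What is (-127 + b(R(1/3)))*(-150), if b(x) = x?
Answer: 19200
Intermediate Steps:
(-127 + b(R(1/3)))*(-150) = (-127 - 1)*(-150) = -128*(-150) = 19200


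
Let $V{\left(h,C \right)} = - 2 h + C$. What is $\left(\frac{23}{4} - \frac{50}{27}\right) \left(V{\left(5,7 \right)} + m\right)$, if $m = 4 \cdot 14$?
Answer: $\frac{22313}{108} \approx 206.6$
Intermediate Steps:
$V{\left(h,C \right)} = C - 2 h$
$m = 56$
$\left(\frac{23}{4} - \frac{50}{27}\right) \left(V{\left(5,7 \right)} + m\right) = \left(\frac{23}{4} - \frac{50}{27}\right) \left(\left(7 - 10\right) + 56\right) = \left(23 \cdot \frac{1}{4} - \frac{50}{27}\right) \left(\left(7 - 10\right) + 56\right) = \left(\frac{23}{4} - \frac{50}{27}\right) \left(-3 + 56\right) = \frac{421}{108} \cdot 53 = \frac{22313}{108}$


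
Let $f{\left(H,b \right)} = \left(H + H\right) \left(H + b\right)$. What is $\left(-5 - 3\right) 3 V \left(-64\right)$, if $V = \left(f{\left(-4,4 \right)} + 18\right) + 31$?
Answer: $75264$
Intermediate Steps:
$f{\left(H,b \right)} = 2 H \left(H + b\right)$
$V = 49$ ($V = \left(2 \left(-4\right) \left(-4 + 4\right) + 18\right) + 31 = \left(2 \left(-4\right) 0 + 18\right) + 31 = \left(0 + 18\right) + 31 = 18 + 31 = 49$)
$\left(-5 - 3\right) 3 V \left(-64\right) = \left(-5 - 3\right) 3 \cdot 49 \left(-64\right) = \left(-8\right) 3 \cdot 49 \left(-64\right) = \left(-24\right) 49 \left(-64\right) = \left(-1176\right) \left(-64\right) = 75264$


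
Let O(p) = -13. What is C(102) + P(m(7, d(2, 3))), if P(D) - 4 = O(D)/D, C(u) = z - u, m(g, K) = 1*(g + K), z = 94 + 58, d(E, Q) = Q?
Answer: 527/10 ≈ 52.700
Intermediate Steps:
z = 152
m(g, K) = K + g (m(g, K) = 1*(K + g) = K + g)
C(u) = 152 - u
P(D) = 4 - 13/D
C(102) + P(m(7, d(2, 3))) = (152 - 1*102) + (4 - 13/(3 + 7)) = (152 - 102) + (4 - 13/10) = 50 + (4 - 13*⅒) = 50 + (4 - 13/10) = 50 + 27/10 = 527/10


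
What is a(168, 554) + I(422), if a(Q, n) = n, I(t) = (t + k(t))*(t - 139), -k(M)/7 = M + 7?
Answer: -729869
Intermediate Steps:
k(M) = -49 - 7*M (k(M) = -7*(M + 7) = -7*(7 + M) = -49 - 7*M)
I(t) = (-139 + t)*(-49 - 6*t) (I(t) = (t + (-49 - 7*t))*(t - 139) = (-49 - 6*t)*(-139 + t) = (-139 + t)*(-49 - 6*t))
a(168, 554) + I(422) = 554 + (6811 - 6*422² + 785*422) = 554 + (6811 - 6*178084 + 331270) = 554 + (6811 - 1068504 + 331270) = 554 - 730423 = -729869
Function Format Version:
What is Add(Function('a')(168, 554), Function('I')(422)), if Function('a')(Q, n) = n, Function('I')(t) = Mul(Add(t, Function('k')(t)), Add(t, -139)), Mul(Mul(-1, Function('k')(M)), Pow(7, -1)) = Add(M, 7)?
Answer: -729869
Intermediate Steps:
Function('k')(M) = Add(-49, Mul(-7, M)) (Function('k')(M) = Mul(-7, Add(M, 7)) = Mul(-7, Add(7, M)) = Add(-49, Mul(-7, M)))
Function('I')(t) = Mul(Add(-139, t), Add(-49, Mul(-6, t))) (Function('I')(t) = Mul(Add(t, Add(-49, Mul(-7, t))), Add(t, -139)) = Mul(Add(-49, Mul(-6, t)), Add(-139, t)) = Mul(Add(-139, t), Add(-49, Mul(-6, t))))
Add(Function('a')(168, 554), Function('I')(422)) = Add(554, Add(6811, Mul(-6, Pow(422, 2)), Mul(785, 422))) = Add(554, Add(6811, Mul(-6, 178084), 331270)) = Add(554, Add(6811, -1068504, 331270)) = Add(554, -730423) = -729869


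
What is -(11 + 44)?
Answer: -55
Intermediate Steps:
-(11 + 44) = -1*55 = -55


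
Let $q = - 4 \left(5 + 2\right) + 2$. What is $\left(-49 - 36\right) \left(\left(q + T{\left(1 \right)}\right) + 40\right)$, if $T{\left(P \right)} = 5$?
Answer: $-1615$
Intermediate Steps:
$q = -26$ ($q = \left(-4\right) 7 + 2 = -28 + 2 = -26$)
$\left(-49 - 36\right) \left(\left(q + T{\left(1 \right)}\right) + 40\right) = \left(-49 - 36\right) \left(\left(-26 + 5\right) + 40\right) = - 85 \left(-21 + 40\right) = \left(-85\right) 19 = -1615$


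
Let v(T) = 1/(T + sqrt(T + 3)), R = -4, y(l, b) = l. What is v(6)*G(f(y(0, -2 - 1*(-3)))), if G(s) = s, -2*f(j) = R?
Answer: 2/9 ≈ 0.22222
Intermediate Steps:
f(j) = 2 (f(j) = -1/2*(-4) = 2)
v(T) = 1/(T + sqrt(3 + T))
v(6)*G(f(y(0, -2 - 1*(-3)))) = 2/(6 + sqrt(3 + 6)) = 2/(6 + sqrt(9)) = 2/(6 + 3) = 2/9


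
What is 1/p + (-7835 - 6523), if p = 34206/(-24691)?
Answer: -491154439/34206 ≈ -14359.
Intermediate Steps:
p = -34206/24691 (p = 34206*(-1/24691) = -34206/24691 ≈ -1.3854)
1/p + (-7835 - 6523) = 1/(-34206/24691) + (-7835 - 6523) = -24691/34206 - 14358 = -491154439/34206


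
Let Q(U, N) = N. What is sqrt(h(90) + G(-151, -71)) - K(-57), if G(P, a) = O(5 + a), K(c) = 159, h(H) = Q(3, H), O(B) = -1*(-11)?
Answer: -159 + sqrt(101) ≈ -148.95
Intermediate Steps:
O(B) = 11
h(H) = H
G(P, a) = 11
sqrt(h(90) + G(-151, -71)) - K(-57) = sqrt(90 + 11) - 1*159 = sqrt(101) - 159 = -159 + sqrt(101)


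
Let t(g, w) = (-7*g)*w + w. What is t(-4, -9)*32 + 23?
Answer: -8329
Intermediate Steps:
t(g, w) = w - 7*g*w (t(g, w) = -7*g*w + w = w - 7*g*w)
t(-4, -9)*32 + 23 = -9*(1 - 7*(-4))*32 + 23 = -9*(1 + 28)*32 + 23 = -9*29*32 + 23 = -261*32 + 23 = -8352 + 23 = -8329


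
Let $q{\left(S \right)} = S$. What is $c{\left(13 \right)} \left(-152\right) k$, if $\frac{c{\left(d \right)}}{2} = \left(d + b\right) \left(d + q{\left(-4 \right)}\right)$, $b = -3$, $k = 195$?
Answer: $-5335200$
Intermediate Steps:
$c{\left(d \right)} = 2 \left(-4 + d\right) \left(-3 + d\right)$ ($c{\left(d \right)} = 2 \left(d - 3\right) \left(d - 4\right) = 2 \left(-3 + d\right) \left(-4 + d\right) = 2 \left(-4 + d\right) \left(-3 + d\right)$)
$c{\left(13 \right)} \left(-152\right) k = \left(24 - 182 + 2 \cdot 13^{2}\right) \left(-152\right) 195 = \left(24 - 182 + 2 \cdot 169\right) \left(-152\right) 195 = \left(24 - 182 + 338\right) \left(-152\right) 195 = 180 \left(-152\right) 195 = \left(-27360\right) 195 = -5335200$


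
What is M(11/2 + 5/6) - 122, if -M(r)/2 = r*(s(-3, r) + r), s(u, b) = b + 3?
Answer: -2884/9 ≈ -320.44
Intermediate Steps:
s(u, b) = 3 + b
M(r) = -2*r*(3 + 2*r) (M(r) = -2*r*((3 + r) + r) = -2*r*(3 + 2*r))
M(11/2 + 5/6) - 122 = -2*(11/2 + 5/6)*(3 + 2*(11/2 + 5/6)) - 122 = -2*(11*(½) + 5*(⅙))*(3 + 2*(11*(½) + 5*(⅙))) - 122 = -2*(11/2 + ⅚)*(3 + 2*(11/2 + ⅚)) - 122 = -2*19/3*(3 + 2*(19/3)) - 122 = -2*19/3*(3 + 38/3) - 122 = -2*19/3*47/3 - 122 = -1786/9 - 122 = -2884/9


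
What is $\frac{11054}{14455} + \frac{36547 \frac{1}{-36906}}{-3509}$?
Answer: $\frac{1432056151201}{1871968091070} \approx 0.765$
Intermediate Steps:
$\frac{11054}{14455} + \frac{36547 \frac{1}{-36906}}{-3509} = 11054 \cdot \frac{1}{14455} + 36547 \left(- \frac{1}{36906}\right) \left(- \frac{1}{3509}\right) = \frac{11054}{14455} - - \frac{36547}{129503154} = \frac{11054}{14455} + \frac{36547}{129503154} = \frac{1432056151201}{1871968091070}$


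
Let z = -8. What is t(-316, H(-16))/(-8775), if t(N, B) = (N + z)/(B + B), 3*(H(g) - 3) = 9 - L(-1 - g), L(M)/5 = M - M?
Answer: 1/325 ≈ 0.0030769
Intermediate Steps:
L(M) = 0 (L(M) = 5*(M - M) = 5*0 = 0)
H(g) = 6 (H(g) = 3 + (9 - 1*0)/3 = 3 + (9 + 0)/3 = 3 + (⅓)*9 = 3 + 3 = 6)
t(N, B) = (-8 + N)/(2*B) (t(N, B) = (N - 8)/(B + B) = (-8 + N)/((2*B)) = (-8 + N)*(1/(2*B)) = (-8 + N)/(2*B))
t(-316, H(-16))/(-8775) = ((½)*(-8 - 316)/6)/(-8775) = ((½)*(⅙)*(-324))*(-1/8775) = -27*(-1/8775) = 1/325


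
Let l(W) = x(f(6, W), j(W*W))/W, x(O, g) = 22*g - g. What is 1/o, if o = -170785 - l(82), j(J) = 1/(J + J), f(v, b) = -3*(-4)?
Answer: -1102736/188330767781 ≈ -5.8553e-6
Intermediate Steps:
f(v, b) = 12
j(J) = 1/(2*J)
x(O, g) = 21*g
l(W) = 21/(2*W³) (l(W) = (21*(1/(2*((W*W)))))/W = (21*(1/(2*(W²))))/W = (21*(1/(2*W²)))/W = (21/(2*W²))/W = 21/(2*W³))
o = -188330767781/1102736 (o = -170785 - 21/(2*82³) = -170785 - 21/(2*551368) = -170785 - 1*21/1102736 = -170785 - 21/1102736 = -188330767781/1102736 ≈ -1.7079e+5)
1/o = 1/(-188330767781/1102736) = -1102736/188330767781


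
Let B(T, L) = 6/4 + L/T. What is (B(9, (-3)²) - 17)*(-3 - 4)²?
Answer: -1421/2 ≈ -710.50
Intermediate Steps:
B(T, L) = 3/2 + L/T (B(T, L) = 6*(¼) + L/T = 3/2 + L/T)
(B(9, (-3)²) - 17)*(-3 - 4)² = ((3/2 + (-3)²/9) - 17)*(-3 - 4)² = ((3/2 + 9*(⅑)) - 17)*(-7)² = ((3/2 + 1) - 17)*49 = (5/2 - 17)*49 = -29/2*49 = -1421/2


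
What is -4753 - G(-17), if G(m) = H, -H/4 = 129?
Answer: -4237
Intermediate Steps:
H = -516 (H = -4*129 = -516)
G(m) = -516
-4753 - G(-17) = -4753 - 1*(-516) = -4753 + 516 = -4237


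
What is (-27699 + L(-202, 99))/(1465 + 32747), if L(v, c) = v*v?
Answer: 13105/34212 ≈ 0.38305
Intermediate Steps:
L(v, c) = v**2
(-27699 + L(-202, 99))/(1465 + 32747) = (-27699 + (-202)**2)/(1465 + 32747) = (-27699 + 40804)/34212 = 13105*(1/34212) = 13105/34212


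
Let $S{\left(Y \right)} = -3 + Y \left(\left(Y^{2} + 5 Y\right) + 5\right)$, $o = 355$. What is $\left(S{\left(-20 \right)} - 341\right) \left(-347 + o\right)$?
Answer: $-51552$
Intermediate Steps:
$S{\left(Y \right)} = -3 + Y \left(5 + Y^{2} + 5 Y\right)$
$\left(S{\left(-20 \right)} - 341\right) \left(-347 + o\right) = \left(\left(-3 + \left(-20\right)^{3} + 5 \left(-20\right) + 5 \left(-20\right)^{2}\right) - 341\right) \left(-347 + 355\right) = \left(\left(-3 - 8000 - 100 + 5 \cdot 400\right) - 341\right) 8 = \left(\left(-3 - 8000 - 100 + 2000\right) - 341\right) 8 = \left(-6103 - 341\right) 8 = \left(-6444\right) 8 = -51552$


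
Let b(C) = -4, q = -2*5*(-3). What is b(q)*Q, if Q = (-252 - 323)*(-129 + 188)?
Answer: 135700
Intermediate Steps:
q = 30 (q = -10*(-3) = 30)
Q = -33925 (Q = -575*59 = -33925)
b(q)*Q = -4*(-33925) = 135700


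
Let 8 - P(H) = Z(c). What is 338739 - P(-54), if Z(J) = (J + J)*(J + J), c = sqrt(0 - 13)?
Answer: 338679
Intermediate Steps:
c = I*sqrt(13) (c = sqrt(-13) = I*sqrt(13) ≈ 3.6056*I)
Z(J) = 4*J**2 (Z(J) = (2*J)*(2*J) = 4*J**2)
P(H) = 60 (P(H) = 8 - 4*(I*sqrt(13))**2 = 8 - 4*(-13) = 8 - 1*(-52) = 8 + 52 = 60)
338739 - P(-54) = 338739 - 1*60 = 338739 - 60 = 338679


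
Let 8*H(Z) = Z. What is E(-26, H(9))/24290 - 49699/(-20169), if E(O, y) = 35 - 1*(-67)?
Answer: 604622974/244952505 ≈ 2.4683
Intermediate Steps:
H(Z) = Z/8
E(O, y) = 102 (E(O, y) = 35 + 67 = 102)
E(-26, H(9))/24290 - 49699/(-20169) = 102/24290 - 49699/(-20169) = 102*(1/24290) - 49699*(-1/20169) = 51/12145 + 49699/20169 = 604622974/244952505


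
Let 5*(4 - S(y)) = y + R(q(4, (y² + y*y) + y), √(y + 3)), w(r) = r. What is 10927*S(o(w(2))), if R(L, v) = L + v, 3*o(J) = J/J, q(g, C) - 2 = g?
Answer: 448007/15 - 10927*√30/15 ≈ 25877.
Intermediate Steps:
q(g, C) = 2 + g
o(J) = ⅓ (o(J) = (J/J)/3 = (⅓)*1 = ⅓)
S(y) = 14/5 - y/5 - √(3 + y)/5 (S(y) = 4 - (y + ((2 + 4) + √(y + 3)))/5 = 4 - (y + (6 + √(3 + y)))/5 = 4 - (6 + y + √(3 + y))/5 = 4 + (-6/5 - y/5 - √(3 + y)/5) = 14/5 - y/5 - √(3 + y)/5)
10927*S(o(w(2))) = 10927*(14/5 - ⅕*⅓ - √(3 + ⅓)/5) = 10927*(14/5 - 1/15 - √30/15) = 10927*(41/15 - √30/15) = 448007/15 - 10927*√30/15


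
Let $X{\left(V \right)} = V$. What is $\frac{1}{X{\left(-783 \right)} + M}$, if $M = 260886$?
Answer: $\frac{1}{260103} \approx 3.8446 \cdot 10^{-6}$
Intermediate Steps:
$\frac{1}{X{\left(-783 \right)} + M} = \frac{1}{-783 + 260886} = \frac{1}{260103}$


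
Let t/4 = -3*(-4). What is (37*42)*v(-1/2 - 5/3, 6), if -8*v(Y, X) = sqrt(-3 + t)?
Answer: -2331*sqrt(5)/4 ≈ -1303.1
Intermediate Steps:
t = 48 (t = 4*(-3*(-4)) = 4*12 = 48)
v(Y, X) = -3*sqrt(5)/8 (v(Y, X) = -sqrt(-3 + 48)/8 = -3*sqrt(5)/8)
(37*42)*v(-1/2 - 5/3, 6) = (37*42)*(-3*sqrt(5)/8) = 1554*(-3*sqrt(5)/8) = -2331*sqrt(5)/4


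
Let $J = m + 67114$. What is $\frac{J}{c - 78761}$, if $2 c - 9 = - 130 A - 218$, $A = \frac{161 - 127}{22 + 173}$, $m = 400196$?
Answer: $- \frac{2803860}{473261} \approx -5.9246$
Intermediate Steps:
$A = \frac{34}{195} \approx 0.17436$
$c = - \frac{695}{6}$ ($c = \frac{9}{2} + \frac{\left(-130\right) \frac{34}{195} - 218}{2} = \frac{9}{2} + \frac{- \frac{68}{3} - 218}{2} = \frac{9}{2} + \frac{1}{2} \left(- \frac{722}{3}\right) = \frac{9}{2} - \frac{361}{3} = - \frac{695}{6} \approx -115.83$)
$J = 467310$ ($J = 400196 + 67114 = 467310$)
$\frac{J}{c - 78761} = \frac{467310}{- \frac{695}{6} - 78761} = \frac{467310}{- \frac{473261}{6}} = 467310 \left(- \frac{6}{473261}\right) = - \frac{2803860}{473261}$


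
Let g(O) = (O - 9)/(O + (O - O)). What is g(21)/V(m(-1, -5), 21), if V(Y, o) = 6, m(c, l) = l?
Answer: 2/21 ≈ 0.095238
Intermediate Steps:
g(O) = (-9 + O)/O (g(O) = (-9 + O)/(O + 0) = (-9 + O)/O)
g(21)/V(m(-1, -5), 21) = ((-9 + 21)/21)/6 = ((1/21)*12)*(⅙) = (4/7)*(⅙) = 2/21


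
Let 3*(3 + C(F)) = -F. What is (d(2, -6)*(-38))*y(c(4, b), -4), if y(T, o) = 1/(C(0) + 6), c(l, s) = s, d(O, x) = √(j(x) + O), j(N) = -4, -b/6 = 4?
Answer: -38*I*√2/3 ≈ -17.913*I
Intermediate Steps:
b = -24 (b = -6*4 = -24)
d(O, x) = √(-4 + O)
C(F) = -3 - F/3 (C(F) = -3 + (-F)/3 = -3 - F/3)
y(T, o) = ⅓ (y(T, o) = 1/((-3 - ⅓*0) + 6) = 1/((-3 + 0) + 6) = 1/(-3 + 6) = 1/3 = ⅓)
(d(2, -6)*(-38))*y(c(4, b), -4) = (√(-4 + 2)*(-38))*(⅓) = (√(-2)*(-38))*(⅓) = ((I*√2)*(-38))*(⅓) = -38*I*√2*(⅓) = -38*I*√2/3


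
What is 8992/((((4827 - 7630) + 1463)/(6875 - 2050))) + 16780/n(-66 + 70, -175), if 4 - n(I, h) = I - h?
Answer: -76151052/2345 ≈ -32474.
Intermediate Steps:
n(I, h) = 4 + h - I (n(I, h) = 4 - (I - h) = 4 + (h - I) = 4 + h - I)
8992/((((4827 - 7630) + 1463)/(6875 - 2050))) + 16780/n(-66 + 70, -175) = 8992/((((4827 - 7630) + 1463)/(6875 - 2050))) + 16780/(4 - 175 - (-66 + 70)) = 8992/(((-2803 + 1463)/4825)) + 16780/(4 - 175 - 1*4) = 8992/((-1340*1/4825)) + 16780/(4 - 175 - 4) = 8992/(-268/965) + 16780/(-175) = 8992*(-965/268) + 16780*(-1/175) = -2169320/67 - 3356/35 = -76151052/2345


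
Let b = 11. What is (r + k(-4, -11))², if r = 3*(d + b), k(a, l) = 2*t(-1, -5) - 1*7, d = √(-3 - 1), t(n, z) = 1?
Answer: 748 + 336*I ≈ 748.0 + 336.0*I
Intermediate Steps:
d = 2*I (d = √(-4) = 2*I ≈ 2.0*I)
k(a, l) = -5 (k(a, l) = 2*1 - 1*7 = 2 - 7 = -5)
r = 33 + 6*I (r = 3*(2*I + 11) = 3*(11 + 2*I) = 33 + 6*I ≈ 33.0 + 6.0*I)
(r + k(-4, -11))² = ((33 + 6*I) - 5)² = (28 + 6*I)²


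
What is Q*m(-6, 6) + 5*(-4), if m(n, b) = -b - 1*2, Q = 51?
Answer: -428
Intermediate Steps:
m(n, b) = -2 - b (m(n, b) = -b - 2 = -2 - b)
Q*m(-6, 6) + 5*(-4) = 51*(-2 - 1*6) + 5*(-4) = 51*(-2 - 6) - 20 = 51*(-8) - 20 = -408 - 20 = -428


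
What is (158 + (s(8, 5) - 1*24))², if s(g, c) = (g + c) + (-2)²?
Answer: 22801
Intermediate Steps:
s(g, c) = 4 + c + g (s(g, c) = (c + g) + 4 = 4 + c + g)
(158 + (s(8, 5) - 1*24))² = (158 + ((4 + 5 + 8) - 1*24))² = (158 + (17 - 24))² = (158 - 7)² = 151² = 22801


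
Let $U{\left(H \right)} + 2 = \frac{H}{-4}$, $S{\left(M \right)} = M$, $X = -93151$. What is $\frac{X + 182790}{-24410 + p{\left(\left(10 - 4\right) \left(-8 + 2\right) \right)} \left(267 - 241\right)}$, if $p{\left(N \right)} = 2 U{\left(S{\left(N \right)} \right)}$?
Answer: $- \frac{8149}{2186} \approx -3.7278$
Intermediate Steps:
$U{\left(H \right)} = -2 - \frac{H}{4}$ ($U{\left(H \right)} = -2 + \frac{H}{-4} = -2 + H \left(- \frac{1}{4}\right) = -2 - \frac{H}{4}$)
$p{\left(N \right)} = -4 - \frac{N}{2}$ ($p{\left(N \right)} = 2 \left(-2 - \frac{N}{4}\right) = -4 - \frac{N}{2}$)
$\frac{X + 182790}{-24410 + p{\left(\left(10 - 4\right) \left(-8 + 2\right) \right)} \left(267 - 241\right)} = \frac{-93151 + 182790}{-24410 + \left(-4 - \frac{\left(10 - 4\right) \left(-8 + 2\right)}{2}\right) \left(267 - 241\right)} = \frac{89639}{-24410 + \left(-4 - \frac{6 \left(-6\right)}{2}\right) 26} = \frac{89639}{-24410 + \left(-4 - -18\right) 26} = \frac{89639}{-24410 + \left(-4 + 18\right) 26} = \frac{89639}{-24410 + 14 \cdot 26} = \frac{89639}{-24410 + 364} = \frac{89639}{-24046} = 89639 \left(- \frac{1}{24046}\right) = - \frac{8149}{2186}$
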